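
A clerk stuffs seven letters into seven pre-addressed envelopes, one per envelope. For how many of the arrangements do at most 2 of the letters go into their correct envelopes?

4633

Sum C(7,i)·!(7-i) for i = 0..2:
  i=0: C(7,0)·!7 = 1·1854 = 1854
  i=1: C(7,1)·!6 = 7·265 = 1855
  i=2: C(7,2)·!5 = 21·44 = 924
Total = 4633.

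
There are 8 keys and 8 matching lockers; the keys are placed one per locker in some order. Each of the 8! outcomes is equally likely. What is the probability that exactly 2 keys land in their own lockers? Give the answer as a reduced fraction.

53/288

Favorable outcomes: C(8,2)·!6 = 28·265 = 7420.
Total outcomes: 8! = 40320.
Probability = 7420/40320 = 53/288.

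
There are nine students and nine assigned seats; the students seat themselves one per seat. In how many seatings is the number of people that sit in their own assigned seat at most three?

355997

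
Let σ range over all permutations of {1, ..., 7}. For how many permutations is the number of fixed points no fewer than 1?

3186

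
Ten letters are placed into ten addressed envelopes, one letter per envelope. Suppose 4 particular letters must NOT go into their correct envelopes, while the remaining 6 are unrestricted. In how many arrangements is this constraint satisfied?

Let A_j be the event that the j-th constrained one is fixed. By inclusion-exclusion over the 4 events:
Σ_{j=0}^{4} (-1)^j C(4,j)(10-j)!
= C(4,0)·10! - C(4,1)·9! + C(4,2)·8! - C(4,3)·7! + C(4,4)·6!
= 3628800 - 1451520 + 241920 - 20160 + 720
= 2399760

2399760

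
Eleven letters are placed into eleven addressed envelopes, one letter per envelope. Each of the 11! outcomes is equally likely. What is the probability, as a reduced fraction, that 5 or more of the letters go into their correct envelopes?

73057/19958400

Favorable outcomes: Σ_{i≥5} C(11,i)·!(11-i) = 462·265 + 462·44 + 330·9 + 165·2 + 55·1 + 11·0 + 1·1 = 146114.
Total outcomes: 11! = 39916800.
Probability = 146114/39916800 = 73057/19958400.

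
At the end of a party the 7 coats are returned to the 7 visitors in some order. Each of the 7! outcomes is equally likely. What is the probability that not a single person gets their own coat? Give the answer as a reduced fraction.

103/280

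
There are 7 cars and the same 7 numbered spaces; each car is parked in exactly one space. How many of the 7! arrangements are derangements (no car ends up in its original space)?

1854

By inclusion-exclusion, !7 = Σ (-1)^k · 7!/k! for k=0..7
= 7! - 7!/1! + 7!/2! - 7!/3! + 7!/4! - 7!/5! + 7!/6! - 7!/7!
= 5040 - 5040 + 2520 - 840 + 210 - 42 + 7 - 1
= 1854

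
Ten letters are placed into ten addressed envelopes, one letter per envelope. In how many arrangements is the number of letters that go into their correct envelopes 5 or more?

13264

Sum C(10,i)·!(10-i) for i = 5..10:
  i=5: C(10,5)·!5 = 252·44 = 11088
  i=6: C(10,6)·!4 = 210·9 = 1890
  i=7: C(10,7)·!3 = 120·2 = 240
  i=8: C(10,8)·!2 = 45·1 = 45
  i=9: C(10,9)·!1 = 10·0 = 0
  i=10: C(10,10)·!0 = 1·1 = 1
Total = 13264.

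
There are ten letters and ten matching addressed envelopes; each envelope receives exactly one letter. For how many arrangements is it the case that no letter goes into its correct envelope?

1334961

Recurrence: !10 = 9·(!9 + !8).
!10 = 9·(133496 + 14833) = 9·148329 = 1334961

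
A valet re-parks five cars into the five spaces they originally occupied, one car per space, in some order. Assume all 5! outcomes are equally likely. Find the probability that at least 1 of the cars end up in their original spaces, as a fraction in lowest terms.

Favorable outcomes: Σ_{i≥1} C(5,i)·!(5-i) = 5·9 + 10·2 + 10·1 + 5·0 + 1·1 = 76.
Total outcomes: 5! = 120.
Probability = 76/120 = 19/30.

19/30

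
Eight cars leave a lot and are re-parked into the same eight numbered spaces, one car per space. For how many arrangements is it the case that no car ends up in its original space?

14833

!8 = 8! · Σ_{k=0}^{8} (-1)^k/k!
= 8! - 8!/1! + 8!/2! - 8!/3! + 8!/4! - 8!/5! + 8!/6! - 8!/7! + 8!/8!
= 40320 - 40320 + 20160 - 6720 + 1680 - 336 + 56 - 8 + 1
= 14833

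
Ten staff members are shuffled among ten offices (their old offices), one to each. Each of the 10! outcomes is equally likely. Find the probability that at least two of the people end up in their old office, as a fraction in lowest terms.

Favorable outcomes: Σ_{i≥2} C(10,i)·!(10-i) = 45·14833 + 120·1854 + 210·265 + 252·44 + 210·9 + 120·2 + 45·1 + 10·0 + 1·1 = 958879.
Total outcomes: 10! = 3628800.
Probability = 958879/3628800 = 958879/3628800.

958879/3628800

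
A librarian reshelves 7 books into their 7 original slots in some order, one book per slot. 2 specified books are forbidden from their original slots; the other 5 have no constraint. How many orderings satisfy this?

3720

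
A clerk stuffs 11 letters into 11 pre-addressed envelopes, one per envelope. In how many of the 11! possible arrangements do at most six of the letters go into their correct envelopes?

39913444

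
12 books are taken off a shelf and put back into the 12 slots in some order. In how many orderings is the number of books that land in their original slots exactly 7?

34848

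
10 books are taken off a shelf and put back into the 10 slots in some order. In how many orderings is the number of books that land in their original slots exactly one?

Pick the single fixed position: C(10,1) = 10 ways.
The other 9 form a derangement: !9 = 133496.
Total: 10 × 133496 = 1334960.

1334960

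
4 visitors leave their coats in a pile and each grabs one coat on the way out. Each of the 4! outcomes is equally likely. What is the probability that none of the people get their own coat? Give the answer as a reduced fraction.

3/8

Favorable outcomes: !4 = 9.
Total outcomes: 4! = 24.
Probability = 9/24 = 3/8.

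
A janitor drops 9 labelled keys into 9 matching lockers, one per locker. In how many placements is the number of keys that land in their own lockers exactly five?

Choose which 5 of the 9 are fixed: C(9,5) = 126.
The other 4 form a derangement: !4 = 9.
Total: 126 × 9 = 1134.

1134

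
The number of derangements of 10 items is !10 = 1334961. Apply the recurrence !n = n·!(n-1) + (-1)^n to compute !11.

!11 = 11·1334961 - 1 = 14684570.

14684570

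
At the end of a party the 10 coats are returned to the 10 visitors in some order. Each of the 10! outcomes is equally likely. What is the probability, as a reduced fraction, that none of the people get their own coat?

16481/44800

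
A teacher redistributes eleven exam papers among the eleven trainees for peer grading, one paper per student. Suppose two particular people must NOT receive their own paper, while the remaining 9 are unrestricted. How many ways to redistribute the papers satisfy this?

Inclusion-exclusion on the 2 forbidden self-matches:
Σ_{j=0}^{2} (-1)^j C(2,j)(11-j)!
= C(2,0)·11! - C(2,1)·10! + C(2,2)·9!
= 39916800 - 7257600 + 362880
= 33022080

33022080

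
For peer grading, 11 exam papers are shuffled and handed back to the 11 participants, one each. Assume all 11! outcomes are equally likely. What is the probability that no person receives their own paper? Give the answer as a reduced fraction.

1468457/3991680

Favorable outcomes: !11 = 14684570.
Total outcomes: 11! = 39916800.
Probability = 14684570/39916800 = 1468457/3991680.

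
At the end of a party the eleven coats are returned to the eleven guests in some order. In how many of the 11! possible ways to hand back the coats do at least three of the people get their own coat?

Sum C(11,i)·!(11-i) for i = 3..11:
  i=3: C(11,3)·!8 = 165·14833 = 2447445
  i=4: C(11,4)·!7 = 330·1854 = 611820
  i=5: C(11,5)·!6 = 462·265 = 122430
  i=6: C(11,6)·!5 = 462·44 = 20328
  i=7: C(11,7)·!4 = 330·9 = 2970
  i=8: C(11,8)·!3 = 165·2 = 330
  i=9: C(11,9)·!2 = 55·1 = 55
  i=10: C(11,10)·!1 = 11·0 = 0
  i=11: C(11,11)·!0 = 1·1 = 1
Total = 3205379.

3205379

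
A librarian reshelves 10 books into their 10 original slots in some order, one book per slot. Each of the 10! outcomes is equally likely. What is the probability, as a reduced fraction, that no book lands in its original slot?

Favorable outcomes: !10 = 1334961.
Total outcomes: 10! = 3628800.
Probability = 1334961/3628800 = 16481/44800.

16481/44800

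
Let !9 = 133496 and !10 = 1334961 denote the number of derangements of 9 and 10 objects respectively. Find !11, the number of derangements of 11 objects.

14684570

!11 = (11-1)·(!10 + !9) = 10·(1334961 + 133496) = 10·1468457 = 14684570.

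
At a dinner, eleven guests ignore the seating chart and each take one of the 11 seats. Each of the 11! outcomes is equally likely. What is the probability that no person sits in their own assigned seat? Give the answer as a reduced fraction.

Favorable outcomes: !11 = 14684570.
Total outcomes: 11! = 39916800.
Probability = 14684570/39916800 = 1468457/3991680.

1468457/3991680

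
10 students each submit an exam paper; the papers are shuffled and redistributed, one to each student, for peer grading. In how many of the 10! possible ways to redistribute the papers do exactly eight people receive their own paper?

Choose which 8 of the 10 are fixed: C(10,8) = 45.
The remaining 2 must be deranged: !2 = 1.
Total: 45 × 1 = 45.

45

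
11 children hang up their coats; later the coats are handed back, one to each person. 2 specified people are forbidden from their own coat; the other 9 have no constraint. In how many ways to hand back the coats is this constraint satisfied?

Let A_j be the event that the j-th constrained one is fixed. By inclusion-exclusion over the 2 events:
Σ_{j=0}^{2} (-1)^j C(2,j)(11-j)!
= C(2,0)·11! - C(2,1)·10! + C(2,2)·9!
= 39916800 - 7257600 + 362880
= 33022080

33022080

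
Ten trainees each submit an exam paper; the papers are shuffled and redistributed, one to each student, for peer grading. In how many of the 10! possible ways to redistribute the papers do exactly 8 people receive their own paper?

45

Choose which 8 of the 10 are fixed: C(10,8) = 45.
The other 2 form a derangement: !2 = 1.
Total: 45 × 1 = 45.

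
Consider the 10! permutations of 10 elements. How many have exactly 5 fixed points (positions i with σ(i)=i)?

11088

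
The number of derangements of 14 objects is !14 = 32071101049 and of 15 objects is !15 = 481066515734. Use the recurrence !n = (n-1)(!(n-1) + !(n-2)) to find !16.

!16 = (16-1)·(!15 + !14) = 15·(481066515734 + 32071101049) = 15·513137616783 = 7697064251745.

7697064251745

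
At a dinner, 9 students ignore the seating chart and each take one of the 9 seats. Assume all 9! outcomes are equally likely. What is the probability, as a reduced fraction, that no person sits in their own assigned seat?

16687/45360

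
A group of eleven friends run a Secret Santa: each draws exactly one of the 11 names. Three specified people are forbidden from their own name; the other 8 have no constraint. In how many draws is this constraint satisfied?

Let A_j be the event that the j-th constrained one is fixed. By inclusion-exclusion over the 3 events:
Σ_{j=0}^{3} (-1)^j C(3,j)(11-j)!
= C(3,0)·11! - C(3,1)·10! + C(3,2)·9! - C(3,3)·8!
= 39916800 - 10886400 + 1088640 - 40320
= 30078720

30078720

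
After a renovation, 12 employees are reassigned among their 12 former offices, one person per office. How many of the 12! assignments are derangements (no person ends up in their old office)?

176214841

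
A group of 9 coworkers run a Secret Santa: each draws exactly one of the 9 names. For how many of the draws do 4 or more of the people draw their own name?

6883

Sum C(9,i)·!(9-i) for i = 4..9:
  i=4: C(9,4)·!5 = 126·44 = 5544
  i=5: C(9,5)·!4 = 126·9 = 1134
  i=6: C(9,6)·!3 = 84·2 = 168
  i=7: C(9,7)·!2 = 36·1 = 36
  i=8: C(9,8)·!1 = 9·0 = 0
  i=9: C(9,9)·!0 = 1·1 = 1
Total = 6883.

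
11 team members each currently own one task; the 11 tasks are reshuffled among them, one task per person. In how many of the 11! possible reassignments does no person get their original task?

14684570

The number of derangements of 11 is !11 = Σ_{k=0}^{11} (-1)^k·11!/k!
= 11! - 11!/1! + 11!/2! - 11!/3! + 11!/4! - 11!/5! + 11!/6! - 11!/7! + 11!/8! - 11!/9! + 11!/10! - 11!/11!
= 39916800 - 39916800 + 19958400 - 6652800 + 1663200 - 332640 + 55440 - 7920 + 990 - 110 + 11 - 1
= 14684570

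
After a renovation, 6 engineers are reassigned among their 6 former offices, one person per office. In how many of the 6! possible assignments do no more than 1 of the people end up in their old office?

529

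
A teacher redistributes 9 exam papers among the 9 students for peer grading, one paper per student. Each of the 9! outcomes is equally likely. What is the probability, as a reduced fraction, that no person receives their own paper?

16687/45360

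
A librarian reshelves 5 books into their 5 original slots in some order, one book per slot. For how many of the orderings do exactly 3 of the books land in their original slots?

Choose which 3 of the 5 are fixed: C(5,3) = 10.
The remaining 2 must be deranged: !2 = 1.
Total: 10 × 1 = 10.

10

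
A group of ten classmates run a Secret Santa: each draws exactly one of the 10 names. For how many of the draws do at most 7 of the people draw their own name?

3628754

# with exactly i fixed is C(10,i)·!(10-i); sum over i=0..7:
  i=0: C(10,0)·!10 = 1·1334961 = 1334961
  i=1: C(10,1)·!9 = 10·133496 = 1334960
  i=2: C(10,2)·!8 = 45·14833 = 667485
  i=3: C(10,3)·!7 = 120·1854 = 222480
  i=4: C(10,4)·!6 = 210·265 = 55650
  i=5: C(10,5)·!5 = 252·44 = 11088
  i=6: C(10,6)·!4 = 210·9 = 1890
  i=7: C(10,7)·!3 = 120·2 = 240
Total = 3628754.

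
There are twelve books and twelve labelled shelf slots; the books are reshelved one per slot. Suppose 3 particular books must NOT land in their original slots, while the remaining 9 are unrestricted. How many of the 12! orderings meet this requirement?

369774720

Let A_j be the event that the j-th constrained one is fixed. By inclusion-exclusion over the 3 events:
Σ_{j=0}^{3} (-1)^j C(3,j)(12-j)!
= C(3,0)·12! - C(3,1)·11! + C(3,2)·10! - C(3,3)·9!
= 479001600 - 119750400 + 10886400 - 362880
= 369774720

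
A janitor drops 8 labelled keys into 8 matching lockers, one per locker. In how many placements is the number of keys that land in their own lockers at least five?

141

# with exactly i fixed is C(8,i)·!(8-i); sum over i=5..8:
  i=5: C(8,5)·!3 = 56·2 = 112
  i=6: C(8,6)·!2 = 28·1 = 28
  i=7: C(8,7)·!1 = 8·0 = 0
  i=8: C(8,8)·!0 = 1·1 = 1
Total = 141.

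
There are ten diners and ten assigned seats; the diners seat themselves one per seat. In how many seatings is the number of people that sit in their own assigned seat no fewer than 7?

286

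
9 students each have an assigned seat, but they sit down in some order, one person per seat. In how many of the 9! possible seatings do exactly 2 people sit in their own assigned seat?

Choose which 2 of the 9 are fixed: C(9,2) = 36.
The remaining 7 must be deranged: !7 = 1854.
Total: 36 × 1854 = 66744.

66744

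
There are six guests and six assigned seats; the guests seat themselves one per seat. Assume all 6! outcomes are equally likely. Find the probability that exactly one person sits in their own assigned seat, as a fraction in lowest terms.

Favorable outcomes: C(6,1)·!5 = 6·44 = 264.
Total outcomes: 6! = 720.
Probability = 264/720 = 11/30.

11/30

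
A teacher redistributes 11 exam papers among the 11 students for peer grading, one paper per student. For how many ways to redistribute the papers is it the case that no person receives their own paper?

14684570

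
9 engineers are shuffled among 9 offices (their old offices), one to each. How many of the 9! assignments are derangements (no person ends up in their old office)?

133496

The subfactorial !9 = [9!/e] (nearest integer).
9! = 362880, and 362880/e ≈ 133496.09, so !9 = 133496.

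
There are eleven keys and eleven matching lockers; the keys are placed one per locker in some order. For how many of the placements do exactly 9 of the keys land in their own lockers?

55

Pick the 9 fixed positions: C(11,9) = 55 ways.
The remaining 2 must be deranged: !2 = 1.
Total: 55 × 1 = 55.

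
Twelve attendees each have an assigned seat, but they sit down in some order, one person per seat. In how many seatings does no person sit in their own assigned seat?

Recurrence: !12 = 11·(!11 + !10).
!12 = 11·(14684570 + 1334961) = 11·16019531 = 176214841

176214841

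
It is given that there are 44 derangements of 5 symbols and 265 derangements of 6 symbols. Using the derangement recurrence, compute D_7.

1854

D_7 = (7-1)·(D_6 + D_5) = 6·(265 + 44) = 6·309 = 1854.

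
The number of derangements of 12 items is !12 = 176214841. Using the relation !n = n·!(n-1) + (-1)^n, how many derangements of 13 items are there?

2290792932

!13 = 13·176214841 - 1 = 2290792932.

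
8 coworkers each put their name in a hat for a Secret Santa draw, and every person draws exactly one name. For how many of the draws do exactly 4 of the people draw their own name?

630

Pick the 4 fixed positions: C(8,4) = 70 ways.
The remaining 4 must be deranged: !4 = 9.
Total: 70 × 9 = 630.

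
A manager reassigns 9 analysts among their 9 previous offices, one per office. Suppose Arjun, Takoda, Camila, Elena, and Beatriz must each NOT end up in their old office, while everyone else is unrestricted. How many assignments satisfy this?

205056

Let A_j be the event that the j-th constrained one is fixed. By inclusion-exclusion over the 5 events:
Σ_{j=0}^{5} (-1)^j C(5,j)(9-j)!
= C(5,0)·9! - C(5,1)·8! + C(5,2)·7! - C(5,3)·6! + C(5,4)·5! - C(5,5)·4!
= 362880 - 201600 + 50400 - 7200 + 600 - 24
= 205056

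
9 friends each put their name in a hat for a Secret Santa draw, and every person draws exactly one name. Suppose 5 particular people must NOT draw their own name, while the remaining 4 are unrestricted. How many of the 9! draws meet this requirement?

205056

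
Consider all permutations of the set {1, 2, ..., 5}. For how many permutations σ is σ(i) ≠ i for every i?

44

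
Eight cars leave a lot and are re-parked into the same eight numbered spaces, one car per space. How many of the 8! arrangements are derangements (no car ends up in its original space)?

14833

By inclusion-exclusion, !8 = Σ (-1)^k · 8!/k! for k=0..8
= 8! - 8!/1! + 8!/2! - 8!/3! + 8!/4! - 8!/5! + 8!/6! - 8!/7! + 8!/8!
= 40320 - 40320 + 20160 - 6720 + 1680 - 336 + 56 - 8 + 1
= 14833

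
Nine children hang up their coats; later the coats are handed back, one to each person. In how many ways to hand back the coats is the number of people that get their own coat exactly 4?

5544

Pick the 4 fixed positions: C(9,4) = 126 ways.
The other 5 form a derangement: !5 = 44.
Total: 126 × 44 = 5544.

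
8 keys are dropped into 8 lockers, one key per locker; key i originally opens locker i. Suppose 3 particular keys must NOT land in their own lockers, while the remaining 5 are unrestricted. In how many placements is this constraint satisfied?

27240

Let A_j be the event that the j-th constrained one is fixed. By inclusion-exclusion over the 3 events:
Σ_{j=0}^{3} (-1)^j C(3,j)(8-j)!
= C(3,0)·8! - C(3,1)·7! + C(3,2)·6! - C(3,3)·5!
= 40320 - 15120 + 2160 - 120
= 27240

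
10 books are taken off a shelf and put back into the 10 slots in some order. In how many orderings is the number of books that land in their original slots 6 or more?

2176

# with exactly i fixed is C(10,i)·!(10-i); sum over i=6..10:
  i=6: C(10,6)·!4 = 210·9 = 1890
  i=7: C(10,7)·!3 = 120·2 = 240
  i=8: C(10,8)·!2 = 45·1 = 45
  i=9: C(10,9)·!1 = 10·0 = 0
  i=10: C(10,10)·!0 = 1·1 = 1
Total = 2176.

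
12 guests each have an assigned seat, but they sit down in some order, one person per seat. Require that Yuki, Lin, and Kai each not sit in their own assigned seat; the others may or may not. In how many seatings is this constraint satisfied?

369774720

Let A_j be the event that the j-th constrained one is fixed. By inclusion-exclusion over the 3 events:
Σ_{j=0}^{3} (-1)^j C(3,j)(12-j)!
= C(3,0)·12! - C(3,1)·11! + C(3,2)·10! - C(3,3)·9!
= 479001600 - 119750400 + 10886400 - 362880
= 369774720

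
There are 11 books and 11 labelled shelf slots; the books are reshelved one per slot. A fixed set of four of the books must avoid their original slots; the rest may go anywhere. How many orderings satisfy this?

Let A_j be the event that the j-th constrained one is fixed. By inclusion-exclusion over the 4 events:
Σ_{j=0}^{4} (-1)^j C(4,j)(11-j)!
= C(4,0)·11! - C(4,1)·10! + C(4,2)·9! - C(4,3)·8! + C(4,4)·7!
= 39916800 - 14515200 + 2177280 - 161280 + 5040
= 27422640

27422640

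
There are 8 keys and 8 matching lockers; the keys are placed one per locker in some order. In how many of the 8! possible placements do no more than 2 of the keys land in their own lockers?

# with exactly i fixed is C(8,i)·!(8-i); sum over i=0..2:
  i=0: C(8,0)·!8 = 1·14833 = 14833
  i=1: C(8,1)·!7 = 8·1854 = 14832
  i=2: C(8,2)·!6 = 28·265 = 7420
Total = 37085.

37085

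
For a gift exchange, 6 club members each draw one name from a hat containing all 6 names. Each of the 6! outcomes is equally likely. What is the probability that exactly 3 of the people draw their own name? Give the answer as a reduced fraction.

1/18

Favorable outcomes: C(6,3)·!3 = 20·2 = 40.
Total outcomes: 6! = 720.
Probability = 40/720 = 1/18.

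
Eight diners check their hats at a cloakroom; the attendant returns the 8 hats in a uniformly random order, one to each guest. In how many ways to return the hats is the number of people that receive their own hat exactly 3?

2464

Pick the 3 fixed positions: C(8,3) = 56 ways.
The other 5 form a derangement: !5 = 44.
Total: 56 × 44 = 2464.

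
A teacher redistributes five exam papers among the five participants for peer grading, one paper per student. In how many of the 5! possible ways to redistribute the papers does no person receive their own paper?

44

The subfactorial !5 = [5!/e] (nearest integer).
5! = 120, and 120/e ≈ 44.15, so !5 = 44.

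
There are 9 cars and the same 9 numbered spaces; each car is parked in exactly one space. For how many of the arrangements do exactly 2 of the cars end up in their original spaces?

66744

Pick the 2 fixed positions: C(9,2) = 36 ways.
The other 7 form a derangement: !7 = 1854.
Total: 36 × 1854 = 66744.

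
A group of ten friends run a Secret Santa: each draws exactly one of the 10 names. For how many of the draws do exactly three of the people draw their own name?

222480

Choose which 3 of the 10 are fixed: C(10,3) = 120.
The remaining 7 must be deranged: !7 = 1854.
Total: 120 × 1854 = 222480.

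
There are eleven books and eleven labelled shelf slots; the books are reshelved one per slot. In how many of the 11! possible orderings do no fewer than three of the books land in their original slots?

3205379

# with exactly i fixed is C(11,i)·!(11-i); sum over i=3..11:
  i=3: C(11,3)·!8 = 165·14833 = 2447445
  i=4: C(11,4)·!7 = 330·1854 = 611820
  i=5: C(11,5)·!6 = 462·265 = 122430
  i=6: C(11,6)·!5 = 462·44 = 20328
  i=7: C(11,7)·!4 = 330·9 = 2970
  i=8: C(11,8)·!3 = 165·2 = 330
  i=9: C(11,9)·!2 = 55·1 = 55
  i=10: C(11,10)·!1 = 11·0 = 0
  i=11: C(11,11)·!0 = 1·1 = 1
Total = 3205379.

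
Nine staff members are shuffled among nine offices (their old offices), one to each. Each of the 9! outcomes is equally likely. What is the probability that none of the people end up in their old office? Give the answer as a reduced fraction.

16687/45360

Favorable outcomes: !9 = 133496.
Total outcomes: 9! = 362880.
Probability = 133496/362880 = 16687/45360.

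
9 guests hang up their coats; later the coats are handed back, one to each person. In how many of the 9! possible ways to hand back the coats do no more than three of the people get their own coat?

355997

# with exactly i fixed is C(9,i)·!(9-i); sum over i=0..3:
  i=0: C(9,0)·!9 = 1·133496 = 133496
  i=1: C(9,1)·!8 = 9·14833 = 133497
  i=2: C(9,2)·!7 = 36·1854 = 66744
  i=3: C(9,3)·!6 = 84·265 = 22260
Total = 355997.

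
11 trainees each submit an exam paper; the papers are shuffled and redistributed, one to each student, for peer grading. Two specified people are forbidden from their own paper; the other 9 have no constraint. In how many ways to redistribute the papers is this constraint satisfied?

33022080

Inclusion-exclusion on the 2 forbidden self-matches:
Σ_{j=0}^{2} (-1)^j C(2,j)(11-j)!
= C(2,0)·11! - C(2,1)·10! + C(2,2)·9!
= 39916800 - 7257600 + 362880
= 33022080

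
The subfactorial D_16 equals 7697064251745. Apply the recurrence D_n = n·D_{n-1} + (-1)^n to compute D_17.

130850092279664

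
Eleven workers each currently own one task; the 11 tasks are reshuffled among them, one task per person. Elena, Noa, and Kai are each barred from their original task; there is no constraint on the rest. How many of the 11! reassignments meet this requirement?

Let A_j be the event that the j-th constrained one is fixed. By inclusion-exclusion over the 3 events:
Σ_{j=0}^{3} (-1)^j C(3,j)(11-j)!
= C(3,0)·11! - C(3,1)·10! + C(3,2)·9! - C(3,3)·8!
= 39916800 - 10886400 + 1088640 - 40320
= 30078720

30078720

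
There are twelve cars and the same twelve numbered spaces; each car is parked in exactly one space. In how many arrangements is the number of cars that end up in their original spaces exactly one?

Choose which one of the 12 is fixed: C(12,1) = 12.
The remaining 11 must be deranged: !11 = 14684570.
Total: 12 × 14684570 = 176214840.

176214840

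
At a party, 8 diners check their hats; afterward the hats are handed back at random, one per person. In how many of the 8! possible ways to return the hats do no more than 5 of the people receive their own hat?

40291

# with exactly i fixed is C(8,i)·!(8-i); sum over i=0..5:
  i=0: C(8,0)·!8 = 1·14833 = 14833
  i=1: C(8,1)·!7 = 8·1854 = 14832
  i=2: C(8,2)·!6 = 28·265 = 7420
  i=3: C(8,3)·!5 = 56·44 = 2464
  i=4: C(8,4)·!4 = 70·9 = 630
  i=5: C(8,5)·!3 = 56·2 = 112
Total = 40291.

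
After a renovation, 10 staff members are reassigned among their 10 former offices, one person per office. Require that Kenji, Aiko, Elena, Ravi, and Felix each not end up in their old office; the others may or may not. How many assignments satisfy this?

Let A_j be the event that the j-th constrained one is fixed. By inclusion-exclusion over the 5 events:
Σ_{j=0}^{5} (-1)^j C(5,j)(10-j)!
= C(5,0)·10! - C(5,1)·9! + C(5,2)·8! - C(5,3)·7! + C(5,4)·6! - C(5,5)·5!
= 3628800 - 1814400 + 403200 - 50400 + 3600 - 120
= 2170680

2170680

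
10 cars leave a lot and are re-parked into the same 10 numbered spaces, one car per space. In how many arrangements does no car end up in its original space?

1334961

By inclusion-exclusion, !10 = Σ (-1)^k · 10!/k! for k=0..10
= 10! - 10!/1! + 10!/2! - 10!/3! + 10!/4! - 10!/5! + 10!/6! - 10!/7! + 10!/8! - 10!/9! + 10!/10!
= 3628800 - 3628800 + 1814400 - 604800 + 151200 - 30240 + 5040 - 720 + 90 - 10 + 1
= 1334961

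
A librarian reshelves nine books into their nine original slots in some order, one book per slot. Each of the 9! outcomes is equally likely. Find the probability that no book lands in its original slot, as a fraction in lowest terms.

16687/45360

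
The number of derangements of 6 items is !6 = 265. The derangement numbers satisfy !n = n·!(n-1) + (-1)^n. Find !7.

!7 = 7·265 - 1 = 1854.

1854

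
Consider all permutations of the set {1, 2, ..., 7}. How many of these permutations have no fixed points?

1854

Recurrence: !7 = 7·!6 + (-1)^7.
!7 = 7·265 - 1 = 1854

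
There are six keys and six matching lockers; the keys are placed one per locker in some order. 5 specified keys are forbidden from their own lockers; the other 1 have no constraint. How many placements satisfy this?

309

Let A_j be the event that the j-th constrained one is fixed. By inclusion-exclusion over the 5 events:
Σ_{j=0}^{5} (-1)^j C(5,j)(6-j)!
= C(5,0)·6! - C(5,1)·5! + C(5,2)·4! - C(5,3)·3! + C(5,4)·2! - C(5,5)·1!
= 720 - 600 + 240 - 60 + 10 - 1
= 309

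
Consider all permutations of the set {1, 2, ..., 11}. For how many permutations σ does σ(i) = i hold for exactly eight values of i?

330

Choose which 8 of the 11 are fixed: C(11,8) = 165.
The other 3 form a derangement: !3 = 2.
Total: 165 × 2 = 330.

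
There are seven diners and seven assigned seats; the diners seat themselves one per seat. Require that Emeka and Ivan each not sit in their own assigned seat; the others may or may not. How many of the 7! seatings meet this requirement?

Inclusion-exclusion on the 2 forbidden self-matches:
Σ_{j=0}^{2} (-1)^j C(2,j)(7-j)!
= C(2,0)·7! - C(2,1)·6! + C(2,2)·5!
= 5040 - 1440 + 120
= 3720

3720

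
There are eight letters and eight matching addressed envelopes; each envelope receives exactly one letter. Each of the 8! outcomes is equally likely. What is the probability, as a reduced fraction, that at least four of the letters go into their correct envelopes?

Favorable outcomes: Σ_{i≥4} C(8,i)·!(8-i) = 70·9 + 56·2 + 28·1 + 8·0 + 1·1 = 771.
Total outcomes: 8! = 40320.
Probability = 771/40320 = 257/13440.

257/13440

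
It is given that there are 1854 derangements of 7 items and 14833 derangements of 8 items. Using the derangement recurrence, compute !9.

133496

!9 = (9-1)·(!8 + !7) = 8·(14833 + 1854) = 8·16687 = 133496.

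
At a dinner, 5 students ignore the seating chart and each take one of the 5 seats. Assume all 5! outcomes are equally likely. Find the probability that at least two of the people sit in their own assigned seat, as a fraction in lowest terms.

31/120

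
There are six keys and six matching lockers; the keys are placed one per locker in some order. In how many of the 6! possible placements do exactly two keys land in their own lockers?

135

Choose which 2 of the 6 are fixed: C(6,2) = 15.
The other 4 form a derangement: !4 = 9.
Total: 15 × 9 = 135.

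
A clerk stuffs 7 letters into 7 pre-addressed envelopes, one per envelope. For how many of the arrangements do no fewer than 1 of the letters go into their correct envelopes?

# with exactly i fixed is C(7,i)·!(7-i); sum over i=1..7:
  i=1: C(7,1)·!6 = 7·265 = 1855
  i=2: C(7,2)·!5 = 21·44 = 924
  i=3: C(7,3)·!4 = 35·9 = 315
  i=4: C(7,4)·!3 = 35·2 = 70
  i=5: C(7,5)·!2 = 21·1 = 21
  i=6: C(7,6)·!1 = 7·0 = 0
  i=7: C(7,7)·!0 = 1·1 = 1
Total = 3186.

3186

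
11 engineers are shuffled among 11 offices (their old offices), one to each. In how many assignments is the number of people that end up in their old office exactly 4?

611820

Pick the 4 fixed positions: C(11,4) = 330 ways.
The other 7 form a derangement: !7 = 1854.
Total: 330 × 1854 = 611820.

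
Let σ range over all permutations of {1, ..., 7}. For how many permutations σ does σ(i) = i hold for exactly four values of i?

70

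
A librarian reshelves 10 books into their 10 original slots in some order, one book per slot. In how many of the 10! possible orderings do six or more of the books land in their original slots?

2176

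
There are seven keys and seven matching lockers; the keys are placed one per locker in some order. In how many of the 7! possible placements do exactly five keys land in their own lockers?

Pick the 5 fixed positions: C(7,5) = 21 ways.
The remaining 2 must be deranged: !2 = 1.
Total: 21 × 1 = 21.

21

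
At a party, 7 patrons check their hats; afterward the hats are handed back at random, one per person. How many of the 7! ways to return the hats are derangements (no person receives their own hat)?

The subfactorial !7 = [7!/e] (nearest integer).
7! = 5040, and 5040/e ≈ 1854.11, so !7 = 1854.

1854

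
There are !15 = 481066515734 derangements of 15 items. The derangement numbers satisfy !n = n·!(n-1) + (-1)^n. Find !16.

7697064251745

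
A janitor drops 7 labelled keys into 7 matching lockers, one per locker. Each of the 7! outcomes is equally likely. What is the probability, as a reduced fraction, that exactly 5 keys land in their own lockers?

Favorable outcomes: C(7,5)·!2 = 21·1 = 21.
Total outcomes: 7! = 5040.
Probability = 21/5040 = 1/240.

1/240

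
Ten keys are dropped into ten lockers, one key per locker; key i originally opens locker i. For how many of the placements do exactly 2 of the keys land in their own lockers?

667485

Choose which 2 of the 10 are fixed: C(10,2) = 45.
The remaining 8 must be deranged: !8 = 14833.
Total: 45 × 14833 = 667485.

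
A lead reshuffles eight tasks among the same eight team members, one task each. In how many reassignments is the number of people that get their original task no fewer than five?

141

# with exactly i fixed is C(8,i)·!(8-i); sum over i=5..8:
  i=5: C(8,5)·!3 = 56·2 = 112
  i=6: C(8,6)·!2 = 28·1 = 28
  i=7: C(8,7)·!1 = 8·0 = 0
  i=8: C(8,8)·!0 = 1·1 = 1
Total = 141.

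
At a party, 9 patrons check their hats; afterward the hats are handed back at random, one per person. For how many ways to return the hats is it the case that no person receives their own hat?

Use !n = n·!(n-1) + (-1)^n.
!9 = 9·14833 - 1 = 133496

133496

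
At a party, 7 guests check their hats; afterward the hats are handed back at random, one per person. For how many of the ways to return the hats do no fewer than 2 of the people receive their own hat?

1331

# with exactly i fixed is C(7,i)·!(7-i); sum over i=2..7:
  i=2: C(7,2)·!5 = 21·44 = 924
  i=3: C(7,3)·!4 = 35·9 = 315
  i=4: C(7,4)·!3 = 35·2 = 70
  i=5: C(7,5)·!2 = 21·1 = 21
  i=6: C(7,6)·!1 = 7·0 = 0
  i=7: C(7,7)·!0 = 1·1 = 1
Total = 1331.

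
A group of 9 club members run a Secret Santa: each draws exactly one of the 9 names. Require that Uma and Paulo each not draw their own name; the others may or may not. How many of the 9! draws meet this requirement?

Inclusion-exclusion on the 2 forbidden self-matches:
Σ_{j=0}^{2} (-1)^j C(2,j)(9-j)!
= C(2,0)·9! - C(2,1)·8! + C(2,2)·7!
= 362880 - 80640 + 5040
= 287280

287280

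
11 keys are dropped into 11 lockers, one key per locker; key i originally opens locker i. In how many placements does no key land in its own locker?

14684570

The number of derangements of 11 is !11 = Σ_{k=0}^{11} (-1)^k·11!/k!
= 11! - 11!/1! + 11!/2! - 11!/3! + 11!/4! - 11!/5! + 11!/6! - 11!/7! + 11!/8! - 11!/9! + 11!/10! - 11!/11!
= 39916800 - 39916800 + 19958400 - 6652800 + 1663200 - 332640 + 55440 - 7920 + 990 - 110 + 11 - 1
= 14684570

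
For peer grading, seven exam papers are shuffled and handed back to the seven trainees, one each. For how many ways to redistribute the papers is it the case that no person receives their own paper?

1854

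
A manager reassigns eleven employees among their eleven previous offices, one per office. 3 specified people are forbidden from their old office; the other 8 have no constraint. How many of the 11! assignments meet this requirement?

30078720

Inclusion-exclusion on the 3 forbidden self-matches:
Σ_{j=0}^{3} (-1)^j C(3,j)(11-j)!
= C(3,0)·11! - C(3,1)·10! + C(3,2)·9! - C(3,3)·8!
= 39916800 - 10886400 + 1088640 - 40320
= 30078720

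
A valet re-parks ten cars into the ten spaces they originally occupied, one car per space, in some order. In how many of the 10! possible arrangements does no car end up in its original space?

1334961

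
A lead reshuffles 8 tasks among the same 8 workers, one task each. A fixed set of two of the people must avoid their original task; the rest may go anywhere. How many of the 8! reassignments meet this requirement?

30960

Inclusion-exclusion on the 2 forbidden self-matches:
Σ_{j=0}^{2} (-1)^j C(2,j)(8-j)!
= C(2,0)·8! - C(2,1)·7! + C(2,2)·6!
= 40320 - 10080 + 720
= 30960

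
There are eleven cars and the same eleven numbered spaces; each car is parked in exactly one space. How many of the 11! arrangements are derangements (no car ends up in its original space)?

14684570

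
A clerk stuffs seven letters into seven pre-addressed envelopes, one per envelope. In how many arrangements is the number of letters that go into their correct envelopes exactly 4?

Choose which 4 of the 7 are fixed: C(7,4) = 35.
The other 3 form a derangement: !3 = 2.
Total: 35 × 2 = 70.

70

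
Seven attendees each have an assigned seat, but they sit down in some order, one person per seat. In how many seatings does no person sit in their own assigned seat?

1854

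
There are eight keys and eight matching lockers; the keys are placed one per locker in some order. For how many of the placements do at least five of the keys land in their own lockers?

141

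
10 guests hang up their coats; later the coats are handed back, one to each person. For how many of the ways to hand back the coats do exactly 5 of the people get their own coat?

Pick the 5 fixed positions: C(10,5) = 252 ways.
The remaining 5 must be deranged: !5 = 44.
Total: 252 × 44 = 11088.

11088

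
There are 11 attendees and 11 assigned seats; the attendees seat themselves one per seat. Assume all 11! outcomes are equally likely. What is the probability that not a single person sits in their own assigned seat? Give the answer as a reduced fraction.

Favorable outcomes: !11 = 14684570.
Total outcomes: 11! = 39916800.
Probability = 14684570/39916800 = 1468457/3991680.

1468457/3991680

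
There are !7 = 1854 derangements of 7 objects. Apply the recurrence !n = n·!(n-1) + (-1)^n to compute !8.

14833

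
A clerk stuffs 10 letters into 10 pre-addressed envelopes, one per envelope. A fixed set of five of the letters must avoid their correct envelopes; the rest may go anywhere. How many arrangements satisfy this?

2170680

Inclusion-exclusion on the 5 forbidden self-matches:
Σ_{j=0}^{5} (-1)^j C(5,j)(10-j)!
= C(5,0)·10! - C(5,1)·9! + C(5,2)·8! - C(5,3)·7! + C(5,4)·6! - C(5,5)·5!
= 3628800 - 1814400 + 403200 - 50400 + 3600 - 120
= 2170680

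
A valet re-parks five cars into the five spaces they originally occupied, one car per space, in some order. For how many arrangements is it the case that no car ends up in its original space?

44

The number of derangements of 5 is !5 = Σ_{k=0}^{5} (-1)^k·5!/k!
= 5! - 5!/1! + 5!/2! - 5!/3! + 5!/4! - 5!/5!
= 120 - 120 + 60 - 20 + 5 - 1
= 44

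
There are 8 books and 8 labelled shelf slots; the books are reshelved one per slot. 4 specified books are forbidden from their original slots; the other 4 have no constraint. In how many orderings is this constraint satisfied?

Let A_j be the event that the j-th constrained one is fixed. By inclusion-exclusion over the 4 events:
Σ_{j=0}^{4} (-1)^j C(4,j)(8-j)!
= C(4,0)·8! - C(4,1)·7! + C(4,2)·6! - C(4,3)·5! + C(4,4)·4!
= 40320 - 20160 + 4320 - 480 + 24
= 24024

24024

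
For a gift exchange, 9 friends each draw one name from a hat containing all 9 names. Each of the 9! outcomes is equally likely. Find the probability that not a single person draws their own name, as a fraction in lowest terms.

16687/45360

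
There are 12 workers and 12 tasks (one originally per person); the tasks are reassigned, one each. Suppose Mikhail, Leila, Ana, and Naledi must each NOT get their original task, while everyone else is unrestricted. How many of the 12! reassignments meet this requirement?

339696000

Inclusion-exclusion on the 4 forbidden self-matches:
Σ_{j=0}^{4} (-1)^j C(4,j)(12-j)!
= C(4,0)·12! - C(4,1)·11! + C(4,2)·10! - C(4,3)·9! + C(4,4)·8!
= 479001600 - 159667200 + 21772800 - 1451520 + 40320
= 339696000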